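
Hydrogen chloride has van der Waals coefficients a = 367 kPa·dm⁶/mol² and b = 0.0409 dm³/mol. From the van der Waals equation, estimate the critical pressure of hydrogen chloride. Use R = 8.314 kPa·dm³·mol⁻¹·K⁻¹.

P_c ≈ 8126 kPa

For a van der Waals gas, P_c = a/(27b²).
P_c = 367/(27×(0.0409)²) = 367/0.045166 = 8126 kPa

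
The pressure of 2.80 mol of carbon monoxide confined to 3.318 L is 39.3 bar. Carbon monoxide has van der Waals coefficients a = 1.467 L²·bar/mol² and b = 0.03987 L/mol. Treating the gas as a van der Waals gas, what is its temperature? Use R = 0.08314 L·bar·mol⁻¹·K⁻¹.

T = (P + a n²/V²)(V − nb)/(nR)
P + a n²/V² = 39.3 + (1.467)(2.80)²/(3.318)² = 40.345 bar
V − nb = 3.318 − (2.80)(0.03987) = 3.2064 L
T = (40.345)(3.2064)/((2.80)(0.08314)) = 555.7 K

T ≈ 555.7 K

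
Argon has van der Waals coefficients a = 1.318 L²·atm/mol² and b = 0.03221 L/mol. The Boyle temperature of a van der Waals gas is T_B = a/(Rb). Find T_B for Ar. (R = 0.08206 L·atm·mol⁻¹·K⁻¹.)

T_B ≈ 498.6 K

For a van der Waals gas the second virial coefficient B₂ = b − a/(RT) vanishes at T_B = a/(Rb).
T_B = 1.318/(0.08206×0.03221) = 1.318/0.0026432 = 498.6 K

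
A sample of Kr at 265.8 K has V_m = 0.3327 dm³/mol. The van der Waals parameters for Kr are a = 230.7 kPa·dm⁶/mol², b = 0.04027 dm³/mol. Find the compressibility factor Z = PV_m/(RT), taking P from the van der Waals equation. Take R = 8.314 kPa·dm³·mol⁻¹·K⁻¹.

Z ≈ 0.8239

P = RT/(V_m − b) − a/V_m² = (8.314)(265.8)/(0.3327 − 0.04027) − 230.7/(0.3327)²
  = 2209.9/0.29243 − 2084.2 = 7557.0 − 2084.2 = 5472.8 kPa
Z = PV_m/(RT) = (5472.8)(0.3327)/((8.314)(265.8)) = 1820.8/2209.9 = 0.8239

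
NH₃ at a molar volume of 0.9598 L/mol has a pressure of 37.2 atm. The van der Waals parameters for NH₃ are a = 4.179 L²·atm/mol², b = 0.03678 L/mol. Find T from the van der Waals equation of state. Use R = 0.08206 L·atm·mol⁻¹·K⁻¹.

T ≈ 469.5 K

T = (P + a/V_m²)(V_m − b)/R
P + a/V_m² = 37.2 + 4.179/(0.9598)² = 41.736 atm
V_m − b = 0.9598 − 0.03678 = 0.92302 L/mol
T = (41.736)(0.92302)/0.08206 = 469.5 K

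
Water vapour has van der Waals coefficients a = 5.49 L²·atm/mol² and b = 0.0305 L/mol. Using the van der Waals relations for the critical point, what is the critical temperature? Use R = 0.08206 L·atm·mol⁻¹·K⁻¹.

T_c ≈ 649.9 K

For a van der Waals gas, T_c = 8a/(27Rb).
T_c = 8×5.49/(27×0.08206×0.0305) = 43.920/0.067576 = 649.9 K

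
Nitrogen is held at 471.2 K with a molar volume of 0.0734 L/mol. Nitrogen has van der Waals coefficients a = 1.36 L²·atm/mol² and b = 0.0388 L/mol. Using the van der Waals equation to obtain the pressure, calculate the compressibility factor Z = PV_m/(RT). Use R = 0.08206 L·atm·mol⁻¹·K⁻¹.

P = RT/(V_m − b) − a/V_m² = (0.08206)(471.2)/(0.0734 − 0.0388) − 1.36/(0.0734)²
  = 38.667/0.034600 − 252.43 = 1117.5 − 252.43 = 865.1 atm
Z = PV_m/(RT) = (865.1)(0.0734)/((0.08206)(471.2)) = 63.498/38.667 = 1.642

Z ≈ 1.642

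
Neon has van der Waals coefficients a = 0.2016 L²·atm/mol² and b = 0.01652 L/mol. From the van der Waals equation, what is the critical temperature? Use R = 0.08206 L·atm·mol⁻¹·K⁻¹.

T_c ≈ 44.06 K

For a van der Waals gas, T_c = 8a/(27Rb).
T_c = 8×0.2016/(27×0.08206×0.01652) = 1.6128/0.036602 = 44.06 K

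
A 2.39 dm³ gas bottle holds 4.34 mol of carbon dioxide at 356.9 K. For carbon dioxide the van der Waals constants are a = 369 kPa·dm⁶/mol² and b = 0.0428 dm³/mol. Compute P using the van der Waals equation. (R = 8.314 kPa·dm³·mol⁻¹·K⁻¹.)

P ≈ 4626 kPa

P = nRT/(V − nb) − a n²/V²
nRT/(V − nb) = (4.34)(8.314)(356.9)/(2.39 − 4.34×0.0428) = 12878/2.2042 = 5842.5 kPa
a n²/V² = (369)(4.34)²/(2.39)² = 1216.8 kPa
P = 5842.5 − 1216.8 = 4626 kPa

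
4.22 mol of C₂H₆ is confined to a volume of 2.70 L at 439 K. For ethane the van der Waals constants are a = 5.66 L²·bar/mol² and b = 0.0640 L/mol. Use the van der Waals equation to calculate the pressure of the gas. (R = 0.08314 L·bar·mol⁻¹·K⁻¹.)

P = nRT/(V − nb) − a n²/V²
nRT/(V − nb) = (4.22)(0.08314)(439)/(2.70 − 4.22×0.0640) = 154.02/2.4299 = 63.385 bar
a n²/V² = (5.66)(4.22)²/(2.70)² = 13.827 bar
P = 63.385 − 13.827 = 49.56 bar

P ≈ 49.56 bar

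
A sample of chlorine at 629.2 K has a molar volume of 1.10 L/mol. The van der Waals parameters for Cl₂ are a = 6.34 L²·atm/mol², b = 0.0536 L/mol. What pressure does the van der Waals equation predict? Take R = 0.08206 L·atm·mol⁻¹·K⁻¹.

P ≈ 44.10 atm

P = RT/(V_m − b) − a/V_m²
RT/(V_m − b) = (0.08206)(629.2)/(1.10 − 0.0536) = 51.632/1.0464 = 49.343 atm
a/V_m² = 6.34/(1.10)² = 5.2397 atm
P = 49.343 − 5.2397 = 44.10 atm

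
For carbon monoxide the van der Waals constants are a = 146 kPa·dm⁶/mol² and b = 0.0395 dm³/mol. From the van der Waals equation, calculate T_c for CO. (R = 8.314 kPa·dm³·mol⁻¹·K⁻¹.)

For a van der Waals gas, T_c = 8a/(27Rb).
T_c = 8×146/(27×8.314×0.0395) = 1168.0/8.8669 = 131.7 K

T_c ≈ 131.7 K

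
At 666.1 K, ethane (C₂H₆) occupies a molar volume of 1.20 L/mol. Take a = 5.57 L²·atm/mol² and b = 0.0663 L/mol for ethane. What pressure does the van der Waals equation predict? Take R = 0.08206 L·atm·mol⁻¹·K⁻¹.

P = RT/(V_m − b) − a/V_m²
RT/(V_m − b) = (0.08206)(666.1)/(1.20 − 0.0663) = 54.660/1.1337 = 48.214 atm
a/V_m² = 5.57/(1.20)² = 3.8681 atm
P = 48.214 − 3.8681 = 44.35 atm

P ≈ 44.35 atm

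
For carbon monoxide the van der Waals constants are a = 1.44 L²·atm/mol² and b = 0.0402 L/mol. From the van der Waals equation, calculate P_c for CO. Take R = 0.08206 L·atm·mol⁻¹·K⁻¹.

For a van der Waals gas, P_c = a/(27b²).
P_c = 1.44/(27×(0.0402)²) = 1.44/0.043633 = 33.00 atm

P_c ≈ 33.00 atm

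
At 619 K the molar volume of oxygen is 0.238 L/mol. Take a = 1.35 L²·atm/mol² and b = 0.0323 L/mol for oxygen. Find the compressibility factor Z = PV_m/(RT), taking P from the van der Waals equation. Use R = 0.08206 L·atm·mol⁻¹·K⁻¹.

Z ≈ 1.045

P = RT/(V_m − b) − a/V_m² = (0.08206)(619)/(0.238 − 0.0323) − 1.35/(0.238)²
  = 50.795/0.20570 − 23.833 = 246.94 − 23.833 = 223.11 atm
Z = PV_m/(RT) = (223.11)(0.238)/((0.08206)(619)) = 53.100/50.795 = 1.045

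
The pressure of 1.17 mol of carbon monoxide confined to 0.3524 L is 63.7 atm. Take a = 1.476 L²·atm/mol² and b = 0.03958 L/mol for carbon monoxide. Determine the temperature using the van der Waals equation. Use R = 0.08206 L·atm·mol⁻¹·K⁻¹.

T = (P + a n²/V²)(V − nb)/(nR)
P + a n²/V² = 63.7 + (1.476)(1.17)²/(0.3524)² = 79.970 atm
V − nb = 0.3524 − (1.17)(0.03958) = 0.30609 L
T = (79.970)(0.30609)/((1.17)(0.08206)) = 255.0 K

T ≈ 255.0 K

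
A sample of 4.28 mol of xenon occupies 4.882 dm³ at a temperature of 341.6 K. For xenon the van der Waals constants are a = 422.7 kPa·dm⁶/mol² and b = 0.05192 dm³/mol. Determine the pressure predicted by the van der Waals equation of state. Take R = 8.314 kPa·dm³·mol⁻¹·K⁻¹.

P ≈ 2284 kPa

P = nRT/(V − nb) − a n²/V²
nRT/(V − nb) = (4.28)(8.314)(341.6)/(4.882 − 4.28×0.05192) = 12155/4.6598 = 2608.5 kPa
a n²/V² = (422.7)(4.28)²/(4.882)² = 324.88 kPa
P = 2608.5 − 324.88 = 2284 kPa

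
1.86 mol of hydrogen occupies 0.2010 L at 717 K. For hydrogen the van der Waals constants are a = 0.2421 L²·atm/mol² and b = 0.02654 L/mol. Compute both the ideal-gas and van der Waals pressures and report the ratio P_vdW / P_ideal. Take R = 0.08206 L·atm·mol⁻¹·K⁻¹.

P_vdW / P_ideal ≈ 1.287

Ideal: P_ideal = nRT/V = (1.86)(0.08206)(717)/0.2010 = 544.462 atm
vdW: P = nRT/(V − nb) − a n²/V² = 109.437/0.151636 − 0.837569/0.0404010 = 721.709 − 20.7314 = 700.978 atm
Ratio = 700.978/544.462 = 1.287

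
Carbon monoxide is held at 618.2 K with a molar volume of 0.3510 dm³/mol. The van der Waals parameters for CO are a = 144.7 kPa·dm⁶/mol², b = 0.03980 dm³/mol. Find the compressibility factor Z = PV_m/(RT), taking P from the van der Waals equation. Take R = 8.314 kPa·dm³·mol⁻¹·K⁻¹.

Z ≈ 1.048

P = RT/(V_m − b) − a/V_m² = (8.314)(618.2)/(0.3510 − 0.03980) − 144.7/(0.3510)²
  = 5139.7/0.31120 − 1174.5 = 16516 − 1174.5 = 15342 kPa
Z = PV_m/(RT) = (15342)(0.3510)/((8.314)(618.2)) = 5385.0/5139.7 = 1.048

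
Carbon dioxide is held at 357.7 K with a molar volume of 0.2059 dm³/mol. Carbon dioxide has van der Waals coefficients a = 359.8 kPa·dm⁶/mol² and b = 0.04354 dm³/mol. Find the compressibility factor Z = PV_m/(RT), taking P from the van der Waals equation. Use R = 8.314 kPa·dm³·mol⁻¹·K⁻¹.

Z ≈ 0.6806

P = RT/(V_m − b) − a/V_m² = (8.314)(357.7)/(0.2059 − 0.04354) − 359.8/(0.2059)²
  = 2973.9/0.16236 − 8486.9 = 18317 − 8486.9 = 9830 kPa
Z = PV_m/(RT) = (9830)(0.2059)/((8.314)(357.7)) = 2024.0/2973.9 = 0.6806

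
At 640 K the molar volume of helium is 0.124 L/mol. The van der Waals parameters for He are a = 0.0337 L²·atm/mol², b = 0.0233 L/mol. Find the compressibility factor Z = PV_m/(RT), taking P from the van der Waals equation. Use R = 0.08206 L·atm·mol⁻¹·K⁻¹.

Z ≈ 1.226

P = RT/(V_m − b) − a/V_m² = (0.08206)(640)/(0.124 − 0.0233) − 0.0337/(0.124)²
  = 52.518/0.10070 − 2.1917 = 521.53 − 2.1917 = 519.34 atm
Z = PV_m/(RT) = (519.34)(0.124)/((0.08206)(640)) = 64.398/52.518 = 1.226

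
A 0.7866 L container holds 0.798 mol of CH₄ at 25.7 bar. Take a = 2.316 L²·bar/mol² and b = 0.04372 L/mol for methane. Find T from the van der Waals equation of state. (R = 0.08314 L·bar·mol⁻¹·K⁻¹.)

T = (P + a n²/V²)(V − nb)/(nR)
P + a n²/V² = 25.7 + (2.316)(0.798)²/(0.7866)² = 28.084 bar
V − nb = 0.7866 − (0.798)(0.04372) = 0.75171 L
T = (28.084)(0.75171)/((0.798)(0.08314)) = 318.2 K

T ≈ 318.2 K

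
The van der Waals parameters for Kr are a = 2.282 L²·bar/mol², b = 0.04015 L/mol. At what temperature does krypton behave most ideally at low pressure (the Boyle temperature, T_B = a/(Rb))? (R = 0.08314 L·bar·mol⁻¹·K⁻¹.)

For a van der Waals gas the second virial coefficient B₂ = b − a/(RT) vanishes at T_B = a/(Rb).
T_B = 2.282/(0.08314×0.04015) = 2.282/0.0033381 = 683.6 K

T_B ≈ 683.6 K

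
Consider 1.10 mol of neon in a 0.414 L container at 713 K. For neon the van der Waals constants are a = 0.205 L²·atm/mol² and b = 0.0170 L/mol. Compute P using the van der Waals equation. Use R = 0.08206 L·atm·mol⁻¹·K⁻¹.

P ≈ 161.4 atm

P = nRT/(V − nb) − a n²/V²
nRT/(V − nb) = (1.10)(0.08206)(713)/(0.414 − 1.10×0.0170) = 64.360/0.39530 = 162.81 atm
a n²/V² = (0.205)(1.10)²/(0.414)² = 1.4472 atm
P = 162.81 − 1.4472 = 161.4 atm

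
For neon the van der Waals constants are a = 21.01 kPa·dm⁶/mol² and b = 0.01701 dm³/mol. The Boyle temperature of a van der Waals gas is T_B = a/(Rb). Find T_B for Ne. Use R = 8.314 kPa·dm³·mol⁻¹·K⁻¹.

For a van der Waals gas the second virial coefficient B₂ = b − a/(RT) vanishes at T_B = a/(Rb).
T_B = 21.01/(8.314×0.01701) = 21.01/0.14142 = 148.6 K

T_B ≈ 148.6 K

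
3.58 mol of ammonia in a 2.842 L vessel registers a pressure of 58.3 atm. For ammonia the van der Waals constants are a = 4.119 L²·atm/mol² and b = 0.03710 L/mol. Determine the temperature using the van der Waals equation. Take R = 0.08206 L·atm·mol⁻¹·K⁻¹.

T = (P + a n²/V²)(V − nb)/(nR)
P + a n²/V² = 58.3 + (4.119)(3.58)²/(2.842)² = 64.836 atm
V − nb = 2.842 − (3.58)(0.03710) = 2.7092 L
T = (64.836)(2.7092)/((3.58)(0.08206)) = 597.9 K

T ≈ 597.9 K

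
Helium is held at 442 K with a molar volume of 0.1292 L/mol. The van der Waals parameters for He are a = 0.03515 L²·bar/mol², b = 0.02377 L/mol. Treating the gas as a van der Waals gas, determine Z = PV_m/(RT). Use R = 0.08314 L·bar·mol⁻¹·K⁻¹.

P = RT/(V_m − b) − a/V_m² = (0.08314)(442)/(0.1292 − 0.02377) − 0.03515/(0.1292)²
  = 36.748/0.10543 − 2.1057 = 348.55 − 2.1057 = 346.44 bar
Z = PV_m/(RT) = (346.44)(0.1292)/((0.08314)(442)) = 44.760/36.748 = 1.218

Z ≈ 1.218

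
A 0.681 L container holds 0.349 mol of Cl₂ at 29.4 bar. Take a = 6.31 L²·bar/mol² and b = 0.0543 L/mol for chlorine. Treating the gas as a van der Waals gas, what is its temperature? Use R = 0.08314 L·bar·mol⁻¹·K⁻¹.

T ≈ 708.6 K

T = (P + a n²/V²)(V − nb)/(nR)
P + a n²/V² = 29.4 + (6.31)(0.349)²/(0.681)² = 31.057 bar
V − nb = 0.681 − (0.349)(0.0543) = 0.66205 L
T = (31.057)(0.66205)/((0.349)(0.08314)) = 708.6 K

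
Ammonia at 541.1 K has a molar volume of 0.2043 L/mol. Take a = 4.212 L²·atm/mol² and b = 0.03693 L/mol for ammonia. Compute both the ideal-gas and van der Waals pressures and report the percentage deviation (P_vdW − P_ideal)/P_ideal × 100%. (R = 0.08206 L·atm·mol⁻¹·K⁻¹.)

Ideal: P_ideal = RT/V_m = (0.08206)(541.1)/0.2043 = 217.341 atm
vdW: P = RT/(V_m − b) − a/V_m² = 44.4027/0.167370 − 4.212/0.0417385 = 265.297 − 100.914 = 164.383 atm
% deviation = (164.383 − 217.341)/217.341 × 100% = -24.37%

-24.37 %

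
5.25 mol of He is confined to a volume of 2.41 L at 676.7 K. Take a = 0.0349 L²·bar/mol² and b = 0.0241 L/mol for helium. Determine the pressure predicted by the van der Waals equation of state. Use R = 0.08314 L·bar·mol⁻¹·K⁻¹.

P = nRT/(V − nb) − a n²/V²
nRT/(V − nb) = (5.25)(0.08314)(676.7)/(2.41 − 5.25×0.0241) = 295.37/2.2835 = 129.35 bar
a n²/V² = (0.0349)(5.25)²/(2.41)² = 0.16562 bar
P = 129.35 − 0.16562 = 129.2 bar

P ≈ 129.2 bar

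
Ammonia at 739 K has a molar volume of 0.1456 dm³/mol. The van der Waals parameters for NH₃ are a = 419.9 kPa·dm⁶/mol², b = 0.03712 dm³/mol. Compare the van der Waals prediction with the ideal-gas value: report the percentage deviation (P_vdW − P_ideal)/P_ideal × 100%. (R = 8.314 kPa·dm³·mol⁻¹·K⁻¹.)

Ideal: P_ideal = RT/V_m = (8.314)(739)/0.1456 = 42198.1 kPa
vdW: P = RT/(V_m − b) − a/V_m² = 6144.05/0.108480 − 419.9/0.0211994 = 56637.6 − 19807.2 = 36830.4 kPa
% deviation = (36830.4 − 42198.1)/42198.1 × 100% = -12.72%

-12.72 %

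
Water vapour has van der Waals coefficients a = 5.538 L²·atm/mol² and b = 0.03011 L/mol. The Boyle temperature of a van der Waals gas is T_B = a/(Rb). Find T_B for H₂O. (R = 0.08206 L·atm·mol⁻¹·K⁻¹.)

T_B ≈ 2241 K

For a van der Waals gas the second virial coefficient B₂ = b − a/(RT) vanishes at T_B = a/(Rb).
T_B = 5.538/(0.08206×0.03011) = 5.538/0.0024708 = 2241 K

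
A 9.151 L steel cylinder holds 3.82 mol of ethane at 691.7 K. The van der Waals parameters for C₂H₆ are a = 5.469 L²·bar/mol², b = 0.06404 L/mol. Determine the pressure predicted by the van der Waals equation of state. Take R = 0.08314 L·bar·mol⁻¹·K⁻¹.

P = nRT/(V − nb) − a n²/V²
nRT/(V − nb) = (3.82)(0.08314)(691.7)/(9.151 − 3.82×0.06404) = 219.68/8.9064 = 24.665 bar
a n²/V² = (5.469)(3.82)²/(9.151)² = 0.95301 bar
P = 24.665 − 0.95301 = 23.71 bar

P ≈ 23.71 bar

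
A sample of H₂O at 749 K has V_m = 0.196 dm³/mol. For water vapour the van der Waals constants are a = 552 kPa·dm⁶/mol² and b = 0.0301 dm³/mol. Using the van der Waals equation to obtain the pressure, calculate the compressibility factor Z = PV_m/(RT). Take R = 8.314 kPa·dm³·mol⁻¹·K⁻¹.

Z ≈ 0.7292

P = RT/(V_m − b) − a/V_m² = (8.314)(749)/(0.196 − 0.0301) − 552/(0.196)²
  = 6227.2/0.16590 − 14369 = 37536 − 14369 = 23167 kPa
Z = PV_m/(RT) = (23167)(0.196)/((8.314)(749)) = 4540.7/6227.2 = 0.7292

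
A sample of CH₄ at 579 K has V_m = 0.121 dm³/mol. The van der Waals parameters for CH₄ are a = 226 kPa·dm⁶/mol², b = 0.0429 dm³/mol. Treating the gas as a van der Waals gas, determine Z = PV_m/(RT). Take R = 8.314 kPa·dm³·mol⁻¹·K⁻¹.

Z ≈ 1.161

P = RT/(V_m − b) − a/V_m² = (8.314)(579)/(0.121 − 0.0429) − 226/(0.121)²
  = 4813.8/0.078100 − 15436 = 61636 − 15436 = 46200 kPa
Z = PV_m/(RT) = (46200)(0.121)/((8.314)(579)) = 5590.2/4813.8 = 1.161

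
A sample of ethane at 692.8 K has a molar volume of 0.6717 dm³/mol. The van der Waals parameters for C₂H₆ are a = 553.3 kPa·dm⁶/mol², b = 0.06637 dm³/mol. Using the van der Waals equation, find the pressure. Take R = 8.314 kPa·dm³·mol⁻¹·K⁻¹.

P = RT/(V_m − b) − a/V_m²
RT/(V_m − b) = (8.314)(692.8)/(0.6717 − 0.06637) = 5759.9/0.60533 = 9515.3 kPa
a/V_m² = 553.3/(0.6717)² = 1226.3 kPa
P = 9515.3 − 1226.3 = 8289 kPa

P ≈ 8289 kPa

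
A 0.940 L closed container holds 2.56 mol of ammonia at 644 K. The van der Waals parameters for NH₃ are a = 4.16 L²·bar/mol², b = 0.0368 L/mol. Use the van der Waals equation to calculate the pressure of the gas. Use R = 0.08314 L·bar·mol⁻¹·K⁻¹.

P ≈ 131.2 bar

P = nRT/(V − nb) − a n²/V²
nRT/(V − nb) = (2.56)(0.08314)(644)/(0.940 − 2.56×0.0368) = 137.07/0.84579 = 162.06 bar
a n²/V² = (4.16)(2.56)²/(0.940)² = 30.854 bar
P = 162.06 − 30.854 = 131.2 bar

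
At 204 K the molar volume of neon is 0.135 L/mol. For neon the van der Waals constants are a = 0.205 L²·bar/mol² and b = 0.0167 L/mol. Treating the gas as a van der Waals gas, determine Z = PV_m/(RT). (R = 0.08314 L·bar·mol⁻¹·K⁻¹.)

Z ≈ 1.052

P = RT/(V_m − b) − a/V_m² = (0.08314)(204)/(0.135 − 0.0167) − 0.205/(0.135)²
  = 16.961/0.11830 − 11.248 = 143.37 − 11.248 = 132.12 bar
Z = PV_m/(RT) = (132.12)(0.135)/((0.08314)(204)) = 17.836/16.961 = 1.052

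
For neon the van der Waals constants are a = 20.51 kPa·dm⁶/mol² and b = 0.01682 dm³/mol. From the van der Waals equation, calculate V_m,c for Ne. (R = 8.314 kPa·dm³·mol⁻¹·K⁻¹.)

For a van der Waals gas, V_m,c = 3b.
V_m,c = 3×0.01682 = 0.05046 dm³/mol

V_m,c ≈ 0.05046 dm³/mol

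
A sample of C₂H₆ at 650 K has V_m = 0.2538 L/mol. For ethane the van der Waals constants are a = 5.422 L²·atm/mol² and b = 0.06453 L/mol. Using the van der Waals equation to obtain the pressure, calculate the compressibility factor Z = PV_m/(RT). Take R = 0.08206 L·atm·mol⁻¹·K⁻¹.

P = RT/(V_m − b) − a/V_m² = (0.08206)(650)/(0.2538 − 0.06453) − 5.422/(0.2538)²
  = 53.339/0.18927 − 84.174 = 281.81 − 84.174 = 197.64 atm
Z = PV_m/(RT) = (197.64)(0.2538)/((0.08206)(650)) = 50.161/53.339 = 0.9404

Z ≈ 0.9404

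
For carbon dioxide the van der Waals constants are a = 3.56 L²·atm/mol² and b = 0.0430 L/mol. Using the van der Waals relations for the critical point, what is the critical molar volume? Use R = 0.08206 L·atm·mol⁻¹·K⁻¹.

V_m,c ≈ 0.1290 L/mol

For a van der Waals gas, V_m,c = 3b.
V_m,c = 3×0.0430 = 0.1290 L/mol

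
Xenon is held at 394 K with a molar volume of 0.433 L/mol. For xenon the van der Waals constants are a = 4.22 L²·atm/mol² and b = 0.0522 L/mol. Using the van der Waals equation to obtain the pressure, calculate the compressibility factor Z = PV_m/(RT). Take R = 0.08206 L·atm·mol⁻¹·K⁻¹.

P = RT/(V_m − b) − a/V_m² = (0.08206)(394)/(0.433 − 0.0522) − 4.22/(0.433)²
  = 32.332/0.38080 − 22.508 = 84.905 − 22.508 = 62.397 atm
Z = PV_m/(RT) = (62.397)(0.433)/((0.08206)(394)) = 27.018/32.332 = 0.8356

Z ≈ 0.8356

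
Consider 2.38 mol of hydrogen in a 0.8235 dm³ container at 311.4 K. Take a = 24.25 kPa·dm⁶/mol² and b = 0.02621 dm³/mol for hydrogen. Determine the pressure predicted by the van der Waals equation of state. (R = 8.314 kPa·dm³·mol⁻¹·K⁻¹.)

P ≈ 7893 kPa

P = nRT/(V − nb) − a n²/V²
nRT/(V − nb) = (2.38)(8.314)(311.4)/(0.8235 − 2.38×0.02621) = 6161.8/0.76112 = 8095.7 kPa
a n²/V² = (24.25)(2.38)²/(0.8235)² = 202.55 kPa
P = 8095.7 − 202.55 = 7893 kPa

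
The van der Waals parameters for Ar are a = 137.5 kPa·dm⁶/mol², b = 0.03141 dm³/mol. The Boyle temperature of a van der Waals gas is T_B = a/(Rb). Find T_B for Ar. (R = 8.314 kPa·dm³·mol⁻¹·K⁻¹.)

T_B ≈ 526.5 K

For a van der Waals gas the second virial coefficient B₂ = b − a/(RT) vanishes at T_B = a/(Rb).
T_B = 137.5/(8.314×0.03141) = 137.5/0.26114 = 526.5 K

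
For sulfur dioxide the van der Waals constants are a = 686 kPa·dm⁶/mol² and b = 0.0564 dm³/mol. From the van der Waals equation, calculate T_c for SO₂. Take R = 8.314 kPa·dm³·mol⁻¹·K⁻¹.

T_c ≈ 433.5 K

For a van der Waals gas, T_c = 8a/(27Rb).
T_c = 8×686/(27×8.314×0.0564) = 5488.0/12.661 = 433.5 K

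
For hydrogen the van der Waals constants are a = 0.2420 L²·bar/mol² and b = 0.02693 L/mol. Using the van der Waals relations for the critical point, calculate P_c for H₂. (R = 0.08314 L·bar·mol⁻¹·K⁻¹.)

For a van der Waals gas, P_c = a/(27b²).
P_c = 0.2420/(27×(0.02693)²) = 0.2420/0.019581 = 12.36 bar

P_c ≈ 12.36 bar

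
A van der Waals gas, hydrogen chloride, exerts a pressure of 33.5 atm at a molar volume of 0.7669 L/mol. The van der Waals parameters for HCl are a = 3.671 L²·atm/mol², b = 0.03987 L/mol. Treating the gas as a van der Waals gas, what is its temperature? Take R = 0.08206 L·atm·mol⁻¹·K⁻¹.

T ≈ 352.1 K

T = (P + a/V_m²)(V_m − b)/R
P + a/V_m² = 33.5 + 3.671/(0.7669)² = 39.742 atm
V_m − b = 0.7669 − 0.03987 = 0.72703 L/mol
T = (39.742)(0.72703)/0.08206 = 352.1 K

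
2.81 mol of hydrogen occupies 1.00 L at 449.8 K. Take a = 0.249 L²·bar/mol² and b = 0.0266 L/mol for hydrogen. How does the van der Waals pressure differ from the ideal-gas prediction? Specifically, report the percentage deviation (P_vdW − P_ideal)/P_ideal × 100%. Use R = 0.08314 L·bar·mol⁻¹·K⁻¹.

6.21 %

Ideal: P_ideal = nRT/V = (2.81)(0.08314)(449.8)/1.00 = 105.084 bar
vdW: P = nRT/(V − nb) − a n²/V² = 105.084/0.925254 − 1.96613/1.00000 = 113.573 − 1.96613 = 111.607 bar
% deviation = (111.607 − 105.084)/105.084 × 100% = 6.21%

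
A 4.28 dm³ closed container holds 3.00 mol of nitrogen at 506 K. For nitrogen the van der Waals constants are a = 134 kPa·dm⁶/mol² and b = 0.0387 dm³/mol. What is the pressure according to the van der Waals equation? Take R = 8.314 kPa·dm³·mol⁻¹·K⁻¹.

P ≈ 2965 kPa

P = nRT/(V − nb) − a n²/V²
nRT/(V − nb) = (3.00)(8.314)(506)/(4.28 − 3.00×0.0387) = 12621/4.1639 = 3031.1 kPa
a n²/V² = (134)(3.00)²/(4.28)² = 65.835 kPa
P = 3031.1 − 65.835 = 2965 kPa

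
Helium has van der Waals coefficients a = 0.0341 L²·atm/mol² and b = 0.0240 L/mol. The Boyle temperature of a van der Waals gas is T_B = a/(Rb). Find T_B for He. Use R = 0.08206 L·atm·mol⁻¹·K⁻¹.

For a van der Waals gas the second virial coefficient B₂ = b − a/(RT) vanishes at T_B = a/(Rb).
T_B = 0.0341/(0.08206×0.0240) = 0.0341/0.0019694 = 17.31 K

T_B ≈ 17.31 K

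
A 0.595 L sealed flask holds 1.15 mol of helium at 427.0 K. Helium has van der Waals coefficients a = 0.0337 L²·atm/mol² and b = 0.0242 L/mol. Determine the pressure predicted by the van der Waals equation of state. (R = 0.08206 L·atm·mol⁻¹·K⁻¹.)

P ≈ 70.92 atm

P = nRT/(V − nb) − a n²/V²
nRT/(V − nb) = (1.15)(0.08206)(427.0)/(0.595 − 1.15×0.0242) = 40.296/0.56717 = 71.047 atm
a n²/V² = (0.0337)(1.15)²/(0.595)² = 0.12589 atm
P = 71.047 − 0.12589 = 70.92 atm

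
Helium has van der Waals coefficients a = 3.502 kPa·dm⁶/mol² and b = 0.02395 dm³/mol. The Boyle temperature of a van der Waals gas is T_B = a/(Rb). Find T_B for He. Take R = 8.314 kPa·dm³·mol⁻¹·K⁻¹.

For a van der Waals gas the second virial coefficient B₂ = b − a/(RT) vanishes at T_B = a/(Rb).
T_B = 3.502/(8.314×0.02395) = 3.502/0.19912 = 17.59 K

T_B ≈ 17.59 K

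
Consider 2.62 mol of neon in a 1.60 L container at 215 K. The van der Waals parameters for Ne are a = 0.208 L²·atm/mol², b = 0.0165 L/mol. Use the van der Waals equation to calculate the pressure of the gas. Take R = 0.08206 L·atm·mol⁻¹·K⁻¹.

P = nRT/(V − nb) − a n²/V²
nRT/(V − nb) = (2.62)(0.08206)(215)/(1.60 − 2.62×0.0165) = 46.224/1.5568 = 29.692 atm
a n²/V² = (0.208)(2.62)²/(1.60)² = 0.55773 atm
P = 29.692 − 0.55773 = 29.13 atm

P ≈ 29.13 atm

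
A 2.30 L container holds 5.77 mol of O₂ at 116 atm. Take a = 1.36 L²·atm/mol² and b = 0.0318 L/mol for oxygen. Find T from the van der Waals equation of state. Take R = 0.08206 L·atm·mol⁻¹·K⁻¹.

T ≈ 556.8 K

T = (P + a n²/V²)(V − nb)/(nR)
P + a n²/V² = 116 + (1.36)(5.77)²/(2.30)² = 124.56 atm
V − nb = 2.30 − (5.77)(0.0318) = 2.1165 L
T = (124.56)(2.1165)/((5.77)(0.08206)) = 556.8 K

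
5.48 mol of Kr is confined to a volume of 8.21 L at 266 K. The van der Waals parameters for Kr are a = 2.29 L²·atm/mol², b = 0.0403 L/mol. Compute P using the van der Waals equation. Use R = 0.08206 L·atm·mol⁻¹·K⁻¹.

P = nRT/(V − nb) − a n²/V²
nRT/(V − nb) = (5.48)(0.08206)(266)/(8.21 − 5.48×0.0403) = 119.62/7.9892 = 14.973 atm
a n²/V² = (2.29)(5.48)²/(8.21)² = 1.0203 atm
P = 14.973 − 1.0203 = 13.95 atm

P ≈ 13.95 atm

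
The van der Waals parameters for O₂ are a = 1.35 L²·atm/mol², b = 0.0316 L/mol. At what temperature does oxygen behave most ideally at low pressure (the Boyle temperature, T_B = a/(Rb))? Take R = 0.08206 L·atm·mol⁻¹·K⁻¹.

For a van der Waals gas the second virial coefficient B₂ = b − a/(RT) vanishes at T_B = a/(Rb).
T_B = 1.35/(0.08206×0.0316) = 1.35/0.0025931 = 520.6 K

T_B ≈ 520.6 K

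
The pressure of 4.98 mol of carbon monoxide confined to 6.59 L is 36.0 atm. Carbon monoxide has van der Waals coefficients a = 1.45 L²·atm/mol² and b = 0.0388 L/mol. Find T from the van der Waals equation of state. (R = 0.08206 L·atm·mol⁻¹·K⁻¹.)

T = (P + a n²/V²)(V − nb)/(nR)
P + a n²/V² = 36.0 + (1.45)(4.98)²/(6.59)² = 36.828 atm
V − nb = 6.59 − (4.98)(0.0388) = 6.3968 L
T = (36.828)(6.3968)/((4.98)(0.08206)) = 576.5 K

T ≈ 576.5 K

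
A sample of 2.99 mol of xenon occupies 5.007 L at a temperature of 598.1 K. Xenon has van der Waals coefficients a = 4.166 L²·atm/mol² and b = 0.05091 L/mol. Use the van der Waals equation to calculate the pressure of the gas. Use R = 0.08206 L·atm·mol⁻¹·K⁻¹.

P ≈ 28.74 atm

P = nRT/(V − nb) − a n²/V²
nRT/(V − nb) = (2.99)(0.08206)(598.1)/(5.007 − 2.99×0.05091) = 146.75/4.8548 = 30.228 atm
a n²/V² = (4.166)(2.99)²/(5.007)² = 1.4856 atm
P = 30.228 − 1.4856 = 28.74 atm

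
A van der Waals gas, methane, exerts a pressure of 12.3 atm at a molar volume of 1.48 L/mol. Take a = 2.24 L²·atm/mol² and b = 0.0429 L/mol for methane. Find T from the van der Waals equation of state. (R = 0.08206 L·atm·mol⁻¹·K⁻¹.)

T ≈ 233.3 K

T = (P + a/V_m²)(V_m − b)/R
P + a/V_m² = 12.3 + 2.24/(1.48)² = 13.323 atm
V_m − b = 1.48 − 0.0429 = 1.4371 L/mol
T = (13.323)(1.4371)/0.08206 = 233.3 K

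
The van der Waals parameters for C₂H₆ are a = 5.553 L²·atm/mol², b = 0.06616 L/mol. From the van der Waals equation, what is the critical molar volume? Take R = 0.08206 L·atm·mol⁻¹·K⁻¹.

V_m,c ≈ 0.1985 L/mol

For a van der Waals gas, V_m,c = 3b.
V_m,c = 3×0.06616 = 0.1985 L/mol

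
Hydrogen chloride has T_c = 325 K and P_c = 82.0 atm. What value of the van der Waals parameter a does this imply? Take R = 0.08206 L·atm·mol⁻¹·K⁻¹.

a ≈ 3.659 L²·atm/mol²

From T_c = 8a/(27Rb) and P_c = a/(27b²): a = 27 R² T_c²/(64 P_c).
a = 27×(0.08206)²×(325)²/(64×82.0) = 19204/5248.0 = 3.659 L²·atm/mol²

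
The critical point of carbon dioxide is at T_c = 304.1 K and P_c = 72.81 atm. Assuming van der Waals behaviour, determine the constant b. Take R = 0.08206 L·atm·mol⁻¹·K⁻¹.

b ≈ 0.04284 L/mol

From T_c = 8a/(27Rb) and P_c = a/(27b²): b = R T_c/(8 P_c).
b = (0.08206)(304.1)/(8×72.81) = 24.954/582.48 = 0.04284 L/mol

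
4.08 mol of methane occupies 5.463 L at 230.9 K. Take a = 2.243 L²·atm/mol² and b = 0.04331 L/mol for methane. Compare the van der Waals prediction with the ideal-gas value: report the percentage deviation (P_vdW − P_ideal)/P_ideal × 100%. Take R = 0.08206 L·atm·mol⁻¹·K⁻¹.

-5.50 %

Ideal: P_ideal = nRT/V = (4.08)(0.08206)(230.9)/5.463 = 14.1509 atm
vdW: P = nRT/(V − nb) − a n²/V² = 77.3064/5.28630 − 37.3379/29.8444 = 14.6239 − 1.25109 = 13.3728 atm
% deviation = (13.3728 − 14.1509)/14.1509 × 100% = -5.50%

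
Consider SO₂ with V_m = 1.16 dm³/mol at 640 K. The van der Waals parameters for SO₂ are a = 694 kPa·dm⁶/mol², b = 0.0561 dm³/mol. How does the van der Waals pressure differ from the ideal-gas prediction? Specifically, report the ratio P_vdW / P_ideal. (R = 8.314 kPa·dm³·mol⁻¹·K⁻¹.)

P_vdW / P_ideal ≈ 0.9384

Ideal: P_ideal = RT/V_m = (8.314)(640)/1.16 = 4587.03 kPa
vdW: P = RT/(V_m − b) − a/V_m² = 5320.96/1.10390 − 694/1.34560 = 4820.15 − 515.755 = 4304.40 kPa
Ratio = 4304.40/4587.03 = 0.9384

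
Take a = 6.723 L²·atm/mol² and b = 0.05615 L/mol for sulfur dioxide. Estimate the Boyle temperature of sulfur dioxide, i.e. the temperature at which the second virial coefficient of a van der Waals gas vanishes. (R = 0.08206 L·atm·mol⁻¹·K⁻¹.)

T_B ≈ 1459 K

For a van der Waals gas the second virial coefficient B₂ = b − a/(RT) vanishes at T_B = a/(Rb).
T_B = 6.723/(0.08206×0.05615) = 6.723/0.0046077 = 1459 K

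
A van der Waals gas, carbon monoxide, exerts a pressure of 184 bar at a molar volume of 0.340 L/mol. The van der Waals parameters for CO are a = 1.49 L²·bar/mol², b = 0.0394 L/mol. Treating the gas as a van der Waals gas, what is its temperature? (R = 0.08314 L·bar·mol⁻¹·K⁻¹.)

T ≈ 711.9 K

T = (P + a/V_m²)(V_m − b)/R
P + a/V_m² = 184 + 1.49/(0.340)² = 196.89 bar
V_m − b = 0.340 − 0.0394 = 0.30060 L/mol
T = (196.89)(0.30060)/0.08314 = 711.9 K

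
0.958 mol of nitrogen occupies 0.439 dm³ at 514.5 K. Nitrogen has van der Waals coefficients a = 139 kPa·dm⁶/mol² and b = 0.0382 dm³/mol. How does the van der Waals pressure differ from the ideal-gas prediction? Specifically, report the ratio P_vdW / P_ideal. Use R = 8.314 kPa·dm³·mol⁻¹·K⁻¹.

Ideal: P_ideal = nRT/V = (0.958)(8.314)(514.5)/0.439 = 9334.61 kPa
vdW: P = nRT/(V − nb) − a n²/V² = 4097.90/0.402404 − 127.569/0.192721 = 10183.5 − 661.936 = 9521.6 kPa
Ratio = 9521.6/9334.61 = 1.020

P_vdW / P_ideal ≈ 1.020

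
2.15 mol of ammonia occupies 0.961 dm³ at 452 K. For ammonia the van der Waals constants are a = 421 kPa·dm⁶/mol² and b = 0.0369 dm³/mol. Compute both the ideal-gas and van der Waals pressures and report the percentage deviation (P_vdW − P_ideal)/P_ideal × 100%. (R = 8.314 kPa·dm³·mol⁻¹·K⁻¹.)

-16.07 %

Ideal: P_ideal = nRT/V = (2.15)(8.314)(452)/0.961 = 8407.44 kPa
vdW: P = nRT/(V − nb) − a n²/V² = 8079.55/0.881665 − 1946.07/0.923521 = 9163.97 − 2107.23 = 7056.74 kPa
% deviation = (7056.74 − 8407.44)/8407.44 × 100% = -16.07%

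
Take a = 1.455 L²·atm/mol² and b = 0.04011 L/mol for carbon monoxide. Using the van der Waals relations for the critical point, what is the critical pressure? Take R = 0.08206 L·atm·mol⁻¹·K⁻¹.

P_c ≈ 33.50 atm

For a van der Waals gas, P_c = a/(27b²).
P_c = 1.455/(27×(0.04011)²) = 1.455/0.043438 = 33.50 atm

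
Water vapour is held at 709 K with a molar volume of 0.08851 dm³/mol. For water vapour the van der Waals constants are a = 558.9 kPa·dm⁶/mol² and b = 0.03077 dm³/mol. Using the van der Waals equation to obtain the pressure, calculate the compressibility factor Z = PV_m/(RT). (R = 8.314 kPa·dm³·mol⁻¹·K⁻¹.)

Z ≈ 0.4617

P = RT/(V_m − b) − a/V_m² = (8.314)(709)/(0.08851 − 0.03077) − 558.9/(0.08851)²
  = 5894.6/0.057740 − 71343 = 102089 − 71343 = 30746 kPa
Z = PV_m/(RT) = (30746)(0.08851)/((8.314)(709)) = 2721.3/5894.6 = 0.4617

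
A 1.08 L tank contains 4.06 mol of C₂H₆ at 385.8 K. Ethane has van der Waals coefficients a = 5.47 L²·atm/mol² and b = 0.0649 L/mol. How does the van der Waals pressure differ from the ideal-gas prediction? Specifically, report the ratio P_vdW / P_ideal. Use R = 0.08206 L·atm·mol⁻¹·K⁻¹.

P_vdW / P_ideal ≈ 0.6732

Ideal: P_ideal = nRT/V = (4.06)(0.08206)(385.8)/1.08 = 119.013 atm
vdW: P = nRT/(V − nb) − a n²/V² = 128.535/0.816506 − 90.1653/1.16640 = 157.421 − 77.3022 = 80.119 atm
Ratio = 80.119/119.013 = 0.6732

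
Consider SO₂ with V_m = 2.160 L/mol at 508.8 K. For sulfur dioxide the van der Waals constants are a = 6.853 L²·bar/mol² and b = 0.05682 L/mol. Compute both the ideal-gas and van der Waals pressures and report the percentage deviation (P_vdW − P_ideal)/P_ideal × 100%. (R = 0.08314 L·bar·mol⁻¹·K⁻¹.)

-4.80 %

Ideal: P_ideal = RT/V_m = (0.08314)(508.8)/2.160 = 19.5841 bar
vdW: P = RT/(V_m − b) − a/V_m² = 42.3016/2.10318 − 6.853/4.66560 = 20.1132 − 1.46884 = 18.6444 bar
% deviation = (18.6444 − 19.5841)/19.5841 × 100% = -4.80%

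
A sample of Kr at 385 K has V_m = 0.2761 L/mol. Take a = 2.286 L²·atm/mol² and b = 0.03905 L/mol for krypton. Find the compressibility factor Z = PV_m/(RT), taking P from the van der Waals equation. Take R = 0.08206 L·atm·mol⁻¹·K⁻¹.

P = RT/(V_m − b) − a/V_m² = (0.08206)(385)/(0.2761 − 0.03905) − 2.286/(0.2761)²
  = 31.593/0.23705 − 29.988 = 133.28 − 29.988 = 103.29 atm
Z = PV_m/(RT) = (103.29)(0.2761)/((0.08206)(385)) = 28.518/31.593 = 0.9027

Z ≈ 0.9027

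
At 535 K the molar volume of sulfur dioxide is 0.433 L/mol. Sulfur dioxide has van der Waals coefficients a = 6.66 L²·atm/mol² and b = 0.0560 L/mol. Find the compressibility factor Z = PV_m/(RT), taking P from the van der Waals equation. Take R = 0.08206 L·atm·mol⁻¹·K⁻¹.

Z ≈ 0.7982

P = RT/(V_m − b) − a/V_m² = (0.08206)(535)/(0.433 − 0.0560) − 6.66/(0.433)²
  = 43.902/0.37700 − 35.522 = 116.45 − 35.522 = 80.93 atm
Z = PV_m/(RT) = (80.93)(0.433)/((0.08206)(535)) = 35.043/43.902 = 0.7982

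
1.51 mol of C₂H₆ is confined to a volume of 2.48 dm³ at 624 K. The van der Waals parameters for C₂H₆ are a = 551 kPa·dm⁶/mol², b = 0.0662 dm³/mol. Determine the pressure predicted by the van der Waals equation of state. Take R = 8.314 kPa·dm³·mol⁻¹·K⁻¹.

P ≈ 3087 kPa

P = nRT/(V − nb) − a n²/V²
nRT/(V − nb) = (1.51)(8.314)(624)/(2.48 − 1.51×0.0662) = 7833.8/2.3800 = 3291.5 kPa
a n²/V² = (551)(1.51)²/(2.48)² = 204.27 kPa
P = 3291.5 − 204.27 = 3087 kPa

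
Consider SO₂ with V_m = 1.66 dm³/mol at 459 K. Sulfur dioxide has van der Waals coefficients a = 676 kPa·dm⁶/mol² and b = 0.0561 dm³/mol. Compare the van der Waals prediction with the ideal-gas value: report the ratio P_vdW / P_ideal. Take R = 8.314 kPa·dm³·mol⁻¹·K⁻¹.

Ideal: P_ideal = RT/V_m = (8.314)(459)/1.66 = 2298.87 kPa
vdW: P = RT/(V_m − b) − a/V_m² = 3816.13/1.60390 − 676/2.75560 = 2379.28 − 245.319 = 2133.96 kPa
Ratio = 2133.96/2298.87 = 0.9283

P_vdW / P_ideal ≈ 0.9283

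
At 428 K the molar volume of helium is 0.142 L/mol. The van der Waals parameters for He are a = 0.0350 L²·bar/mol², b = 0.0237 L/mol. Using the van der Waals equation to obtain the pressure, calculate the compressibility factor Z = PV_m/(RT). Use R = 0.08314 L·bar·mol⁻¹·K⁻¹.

P = RT/(V_m − b) − a/V_m² = (0.08314)(428)/(0.142 − 0.0237) − 0.0350/(0.142)²
  = 35.584/0.11830 − 1.7358 = 300.79 − 1.7358 = 299.05 bar
Z = PV_m/(RT) = (299.05)(0.142)/((0.08314)(428)) = 42.465/35.584 = 1.193

Z ≈ 1.193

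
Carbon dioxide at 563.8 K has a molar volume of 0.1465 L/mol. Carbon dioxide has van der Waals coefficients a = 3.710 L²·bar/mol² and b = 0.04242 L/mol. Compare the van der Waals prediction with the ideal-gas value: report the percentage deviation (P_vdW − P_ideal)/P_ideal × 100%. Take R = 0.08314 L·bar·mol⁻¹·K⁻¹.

Ideal: P_ideal = RT/V_m = (0.08314)(563.8)/0.1465 = 319.961 bar
vdW: P = RT/(V_m − b) − a/V_m² = 46.8743/0.104080 − 3.710/0.0214623 = 450.368 − 172.861 = 277.507 bar
% deviation = (277.507 − 319.961)/319.961 × 100% = -13.27%

-13.27 %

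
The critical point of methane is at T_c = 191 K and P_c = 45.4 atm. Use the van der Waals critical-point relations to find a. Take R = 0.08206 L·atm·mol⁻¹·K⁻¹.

a ≈ 2.283 L²·atm/mol²

From T_c = 8a/(27Rb) and P_c = a/(27b²): a = 27 R² T_c²/(64 P_c).
a = 27×(0.08206)²×(191)²/(64×45.4) = 6632.7/2905.6 = 2.283 L²·atm/mol²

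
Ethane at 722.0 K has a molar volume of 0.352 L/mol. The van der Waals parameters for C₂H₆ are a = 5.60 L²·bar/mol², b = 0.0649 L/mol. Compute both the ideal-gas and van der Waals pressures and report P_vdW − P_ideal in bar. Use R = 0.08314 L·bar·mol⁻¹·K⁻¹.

ΔP ≈ -6.65 bar

Ideal: P_ideal = RT/V_m = (0.08314)(722.0)/0.352 = 170.531 bar
vdW: P = RT/(V_m − b) − a/V_m² = 60.0271/0.287100 − 5.60/0.123904 = 209.081 − 45.1963 = 163.885 bar
ΔP = 163.885 − 170.531 = -6.65 bar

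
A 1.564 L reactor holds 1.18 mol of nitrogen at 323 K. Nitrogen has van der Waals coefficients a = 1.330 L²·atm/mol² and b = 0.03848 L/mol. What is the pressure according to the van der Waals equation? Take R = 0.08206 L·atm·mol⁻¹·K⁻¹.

P ≈ 19.84 atm

P = nRT/(V − nb) − a n²/V²
nRT/(V − nb) = (1.18)(0.08206)(323)/(1.564 − 1.18×0.03848) = 31.276/1.5186 = 20.595 atm
a n²/V² = (1.330)(1.18)²/(1.564)² = 0.75708 atm
P = 20.595 − 0.75708 = 19.84 atm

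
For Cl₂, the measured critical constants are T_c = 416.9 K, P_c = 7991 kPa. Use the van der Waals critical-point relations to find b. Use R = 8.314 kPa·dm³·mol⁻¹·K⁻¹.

b ≈ 0.05422 dm³/mol

From T_c = 8a/(27Rb) and P_c = a/(27b²): b = R T_c/(8 P_c).
b = (8.314)(416.9)/(8×7991) = 3466.1/63928 = 0.05422 dm³/mol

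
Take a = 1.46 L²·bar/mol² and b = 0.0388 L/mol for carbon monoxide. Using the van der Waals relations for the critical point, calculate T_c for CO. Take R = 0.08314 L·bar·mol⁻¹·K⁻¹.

For a van der Waals gas, T_c = 8a/(27Rb).
T_c = 8×1.46/(27×0.08314×0.0388) = 11.680/0.087097 = 134.1 K

T_c ≈ 134.1 K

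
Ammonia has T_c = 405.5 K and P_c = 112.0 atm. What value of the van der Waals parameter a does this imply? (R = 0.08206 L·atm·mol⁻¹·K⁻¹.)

From T_c = 8a/(27Rb) and P_c = a/(27b²): a = 27 R² T_c²/(64 P_c).
a = 27×(0.08206)²×(405.5)²/(64×112.0) = 29896/7168.0 = 4.171 L²·atm/mol²

a ≈ 4.171 L²·atm/mol²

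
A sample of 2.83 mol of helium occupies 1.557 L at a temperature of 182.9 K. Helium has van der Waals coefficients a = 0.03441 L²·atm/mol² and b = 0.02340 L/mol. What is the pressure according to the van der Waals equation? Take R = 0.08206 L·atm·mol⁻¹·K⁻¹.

P = nRT/(V − nb) − a n²/V²
nRT/(V − nb) = (2.83)(0.08206)(182.9)/(1.557 − 2.83×0.02340) = 42.475/1.4908 = 28.491 atm
a n²/V² = (0.03441)(2.83)²/(1.557)² = 0.11368 atm
P = 28.491 − 0.11368 = 28.38 atm

P ≈ 28.38 atm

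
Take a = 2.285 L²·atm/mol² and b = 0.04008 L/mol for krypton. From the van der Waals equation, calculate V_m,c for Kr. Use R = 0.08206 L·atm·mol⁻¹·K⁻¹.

For a van der Waals gas, V_m,c = 3b.
V_m,c = 3×0.04008 = 0.1202 L/mol

V_m,c ≈ 0.1202 L/mol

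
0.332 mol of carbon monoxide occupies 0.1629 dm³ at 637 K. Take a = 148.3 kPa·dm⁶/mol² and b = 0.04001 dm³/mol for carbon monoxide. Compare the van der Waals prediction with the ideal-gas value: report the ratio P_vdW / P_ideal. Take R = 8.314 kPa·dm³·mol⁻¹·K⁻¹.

P_vdW / P_ideal ≈ 1.032

Ideal: P_ideal = nRT/V = (0.332)(8.314)(637)/0.1629 = 10793.6 kPa
vdW: P = nRT/(V − nb) − a n²/V² = 1758.28/0.149617 − 16.3462/0.0265364 = 11751.9 − 615.992 = 11135.9 kPa
Ratio = 11135.9/10793.6 = 1.032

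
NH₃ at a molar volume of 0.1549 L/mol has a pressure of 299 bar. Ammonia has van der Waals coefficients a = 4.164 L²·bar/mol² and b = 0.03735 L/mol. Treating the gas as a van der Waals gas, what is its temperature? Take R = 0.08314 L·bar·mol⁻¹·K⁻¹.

T ≈ 668.1 K

T = (P + a/V_m²)(V_m − b)/R
P + a/V_m² = 299 + 4.164/(0.1549)² = 472.54 bar
V_m − b = 0.1549 − 0.03735 = 0.11755 L/mol
T = (472.54)(0.11755)/0.08314 = 668.1 K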